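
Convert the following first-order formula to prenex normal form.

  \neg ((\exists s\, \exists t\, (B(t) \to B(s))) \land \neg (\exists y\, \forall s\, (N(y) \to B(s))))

Eliminate → and ↔ using ¬ and ∨.
  \neg ((\exists s\, \exists t\, (\neg B(t) \lor B(s))) \land \neg (\exists y\, \forall s\, (\neg N(y) \lor B(s))))
Push ¬ through the quantifiers and connectives to reach negation normal form:
  (\forall s\, \forall t\, (B(t) \land \neg B(s))) \lor (\exists y\, \forall s\, (\neg N(y) \lor B(s)))
Rename bound variables to avoid capture: s↦w1.
  (\forall s\, \forall t\, (B(t) \land \neg B(s))) \lor (\exists y\, \forall w1\, (\neg N(y) \lor B(w1)))
Extract every quantifier outward, since the variables are now distinct and don't occur free across branches:
  \forall s\, \forall t\, \exists y\, \forall w1\, (B(t) \land \neg B(s) \lor \neg N(y) \lor B(w1))

\forall s\, \forall t\, \exists y\, \forall w1\, (B(t) \land \neg B(s) \lor \neg N(y) \lor B(w1))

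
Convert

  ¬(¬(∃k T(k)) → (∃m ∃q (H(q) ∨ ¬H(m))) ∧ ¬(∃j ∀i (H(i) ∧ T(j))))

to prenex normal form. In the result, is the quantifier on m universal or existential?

universal

First replace A → B with ¬A ∨ B.
  ¬(¬¬(∃k T(k)) ∨ (∃m ∃q (H(q) ∨ ¬H(m))) ∧ ¬(∃j ∀i (H(i) ∧ T(j))))
Drive negations inward (¬∀x A ≡ ∃x ¬A, ¬∃x A ≡ ∀x ¬A, De Morgan for ∧/∨):
  (∀k ¬T(k)) ∧ ((∀m ∀q (¬H(q) ∧ H(m))) ∨ (∃j ∀i (H(i) ∧ T(j))))
Extract every quantifier outward, since the variables are now distinct and don't occur free across branches:
  ∀k ∀m ∀q ∃j ∀i (¬T(k) ∧ (¬H(q) ∧ H(m) ∨ H(i) ∧ T(j)))
The quantifier ∃m sits under an odd number of negations (counting the antecedent side of each →), so it flips to ∀m.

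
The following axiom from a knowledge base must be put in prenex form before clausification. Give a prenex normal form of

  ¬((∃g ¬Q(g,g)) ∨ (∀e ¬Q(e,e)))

∀g ∃e (Q(g,g) ∧ Q(e,e))

Push ¬ through the quantifiers and connectives to reach negation normal form:
  (∀g Q(g,g)) ∧ (∃e Q(e,e))
All bound variables are already distinct, so no renaming is needed.
Pull the quantifiers to the front (each side's bound variable is not free in the other side):
  ∀g ∃e (Q(g,g) ∧ Q(e,e))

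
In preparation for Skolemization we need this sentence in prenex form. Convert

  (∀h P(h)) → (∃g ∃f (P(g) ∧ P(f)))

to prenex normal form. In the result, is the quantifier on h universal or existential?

Rewrite implications/biconditionals: A → B as ¬A ∨ B.
  ¬(∀h P(h)) ∨ (∃g ∃f (P(g) ∧ P(f)))
Drive negations inward (¬∀x A ≡ ∃x ¬A, ¬∃x A ≡ ∀x ¬A, De Morgan for ∧/∨):
  (∃h ¬P(h)) ∨ (∃g ∃f (P(g) ∧ P(f)))
All bound variables are already distinct, so no renaming is needed.
Extract every quantifier outward, since the variables are now distinct and don't occur free across branches:
  ∃h ∃g ∃f (¬P(h) ∨ P(g) ∧ P(f))
The quantifier ∀h sits under an odd number of negations (counting the antecedent side of each →), so it flips to ∃h.

existential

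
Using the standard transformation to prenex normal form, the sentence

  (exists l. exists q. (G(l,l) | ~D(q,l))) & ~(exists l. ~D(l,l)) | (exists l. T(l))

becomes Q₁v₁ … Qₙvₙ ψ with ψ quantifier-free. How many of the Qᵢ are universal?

1

Drive negations inward (¬∀x A ≡ ∃x ¬A, ¬∃x A ≡ ∀x ¬A, De Morgan for ∧/∨):
  (exists l. exists q. (G(l,l) | ~D(q,l))) & (forall l. D(l,l)) | (exists l. T(l))
Rename bound variables to avoid capture: l↦u1, l↦r.
  (exists l. exists q. (G(l,l) | ~D(q,l))) & (forall u1. D(u1,u1)) | (exists r. T(r))
Finally move all quantifiers to the prefix:
  exists l. exists q. forall u1. exists r. ((G(l,l) | ~D(q,l)) & D(u1,u1) | T(r))
The prefix is exists l exists q forall u1 exists r: 1 universal, 3 existential.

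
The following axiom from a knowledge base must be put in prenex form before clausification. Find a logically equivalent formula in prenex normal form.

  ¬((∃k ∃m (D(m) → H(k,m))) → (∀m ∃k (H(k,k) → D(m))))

∃k ∃m ∃w1 ∀r ((¬D(m) ∨ H(k,m)) ∧ H(r,r) ∧ ¬D(w1))

First replace A → B with ¬A ∨ B.
  ¬(¬(∃k ∃m (¬D(m) ∨ H(k,m))) ∨ (∀m ∃k (¬H(k,k) ∨ D(m))))
Drive negations inward (¬∀x A ≡ ∃x ¬A, ¬∃x A ≡ ∀x ¬A, De Morgan for ∧/∨):
  (∃k ∃m (¬D(m) ∨ H(k,m))) ∧ (∃m ∀k (H(k,k) ∧ ¬D(m)))
Standardize variables apart so no two quantifiers bind the same name: m↦w1, k↦r.
  (∃k ∃m (¬D(m) ∨ H(k,m))) ∧ (∃w1 ∀r (H(r,r) ∧ ¬D(w1)))
Finally move all quantifiers to the prefix:
  ∃k ∃m ∃w1 ∀r ((¬D(m) ∨ H(k,m)) ∧ H(r,r) ∧ ¬D(w1))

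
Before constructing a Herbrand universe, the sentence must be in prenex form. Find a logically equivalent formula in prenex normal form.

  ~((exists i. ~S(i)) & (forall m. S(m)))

Drive negations inward (¬∀x A ≡ ∃x ¬A, ¬∃x A ≡ ∀x ¬A, De Morgan for ∧/∨):
  (forall i. S(i)) | (exists m. ~S(m))
Extract every quantifier outward, since the variables are now distinct and don't occur free across branches:
  forall i. exists m. (S(i) | ~S(m))

forall i. exists m. (S(i) | ~S(m))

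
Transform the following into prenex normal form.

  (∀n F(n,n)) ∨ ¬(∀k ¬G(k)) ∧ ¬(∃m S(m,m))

∀n ∃k ∀m (F(n,n) ∨ G(k) ∧ ¬S(m,m))

Move each ¬ inward, flipping quantifiers it crosses:
  (∀n F(n,n)) ∨ (∃k G(k)) ∧ (∀m ¬S(m,m))
All bound variables are already distinct, so no renaming is needed.
Extract every quantifier outward, since the variables are now distinct and don't occur free across branches:
  ∀n ∃k ∀m (F(n,n) ∨ G(k) ∧ ¬S(m,m))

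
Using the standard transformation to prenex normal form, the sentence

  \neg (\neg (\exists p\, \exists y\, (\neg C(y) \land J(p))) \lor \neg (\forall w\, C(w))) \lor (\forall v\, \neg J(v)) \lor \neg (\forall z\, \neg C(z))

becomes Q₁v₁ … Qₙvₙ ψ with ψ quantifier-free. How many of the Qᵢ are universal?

2

Push ¬ through the quantifiers and connectives to reach negation normal form:
  (\exists p\, \exists y\, (\neg C(y) \land J(p))) \land (\forall w\, C(w)) \lor (\forall v\, \neg J(v)) \lor (\exists z\, C(z))
All bound variables are already distinct, so no renaming is needed.
Extract every quantifier outward, since the variables are now distinct and don't occur free across branches:
  \exists p\, \exists y\, \forall w\, \forall v\, \exists z\, (\neg C(y) \land J(p) \land C(w) \lor \neg J(v) \lor C(z))
The prefix is \exists p \exists y \forall w \forall v \exists z: 2 universal, 3 existential.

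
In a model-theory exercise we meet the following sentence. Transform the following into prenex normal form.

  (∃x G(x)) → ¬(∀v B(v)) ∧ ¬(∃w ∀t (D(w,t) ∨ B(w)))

First replace A → B with ¬A ∨ B.
  ¬(∃x G(x)) ∨ ¬(∀v B(v)) ∧ ¬(∃w ∀t (D(w,t) ∨ B(w)))
Push ¬ through the quantifiers and connectives to reach negation normal form:
  (∀x ¬G(x)) ∨ (∃v ¬B(v)) ∧ (∀w ∃t (¬D(w,t) ∧ ¬B(w)))
Extract every quantifier outward, since the variables are now distinct and don't occur free across branches:
  ∀x ∃v ∀w ∃t (¬G(x) ∨ ¬B(v) ∧ ¬D(w,t) ∧ ¬B(w))

∀x ∃v ∀w ∃t (¬G(x) ∨ ¬B(v) ∧ ¬D(w,t) ∧ ¬B(w))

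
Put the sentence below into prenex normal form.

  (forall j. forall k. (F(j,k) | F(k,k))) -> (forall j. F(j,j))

exists j. exists k. forall t. (~F(j,k) & ~F(k,k) | F(t,t))

First replace A → B with ¬A ∨ B.
  ~(forall j. forall k. (F(j,k) | F(k,k))) | (forall j. F(j,j))
Push ¬ through the quantifiers and connectives to reach negation normal form:
  (exists j. exists k. (~F(j,k) & ~F(k,k))) | (forall j. F(j,j))
Rename bound variables to avoid capture: j↦t.
  (exists j. exists k. (~F(j,k) & ~F(k,k))) | (forall t. F(t,t))
Extract every quantifier outward, since the variables are now distinct and don't occur free across branches:
  exists j. exists k. forall t. (~F(j,k) & ~F(k,k) | F(t,t))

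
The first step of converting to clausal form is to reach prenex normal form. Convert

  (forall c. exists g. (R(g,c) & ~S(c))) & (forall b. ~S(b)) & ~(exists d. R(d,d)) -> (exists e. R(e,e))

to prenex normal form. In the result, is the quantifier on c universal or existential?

First replace A → B with ¬A ∨ B.
  ~((forall c. exists g. (R(g,c) & ~S(c))) & (forall b. ~S(b)) & ~(exists d. R(d,d))) | (exists e. R(e,e))
Drive negations inward (¬∀x A ≡ ∃x ¬A, ¬∃x A ≡ ∀x ¬A, De Morgan for ∧/∨):
  (exists c. forall g. (~R(g,c) | S(c))) | (exists b. S(b)) | (exists d. R(d,d)) | (exists e. R(e,e))
All bound variables are already distinct, so no renaming is needed.
Extract every quantifier outward, since the variables are now distinct and don't occur free across branches:
  exists c. forall g. exists b. exists d. exists e. (~R(g,c) | S(c) | S(b) | R(d,d) | R(e,e))
The quantifier forall c sits under an odd number of negations (counting the antecedent side of each →), so it flips to exists c.

existential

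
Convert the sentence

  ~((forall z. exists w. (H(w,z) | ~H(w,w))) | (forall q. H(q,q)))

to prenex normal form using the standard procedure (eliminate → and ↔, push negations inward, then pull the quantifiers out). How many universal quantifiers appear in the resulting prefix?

Push ¬ through the quantifiers and connectives to reach negation normal form:
  (exists z. forall w. (~H(w,z) & H(w,w))) & (exists q. ~H(q,q))
Extract every quantifier outward, since the variables are now distinct and don't occur free across branches:
  exists z. forall w. exists q. (~H(w,z) & H(w,w) & ~H(q,q))
The prefix is exists z forall w exists q: 1 universal, 2 existential.

1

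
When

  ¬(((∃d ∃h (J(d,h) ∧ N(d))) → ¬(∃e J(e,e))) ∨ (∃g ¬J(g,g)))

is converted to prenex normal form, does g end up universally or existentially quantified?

Eliminate → and ↔ using ¬ and ∨.
  ¬(¬(∃d ∃h (J(d,h) ∧ N(d))) ∨ ¬(∃e J(e,e)) ∨ (∃g ¬J(g,g)))
Drive negations inward (¬∀x A ≡ ∃x ¬A, ¬∃x A ≡ ∀x ¬A, De Morgan for ∧/∨):
  (∃d ∃h (J(d,h) ∧ N(d))) ∧ (∃e J(e,e)) ∧ (∀g J(g,g))
All bound variables are already distinct, so no renaming is needed.
Extract every quantifier outward, since the variables are now distinct and don't occur free across branches:
  ∃d ∃h ∃e ∀g (J(d,h) ∧ N(d) ∧ J(e,e) ∧ J(g,g))
The quantifier ∃g sits under an odd number of negations (counting the antecedent side of each →), so it flips to ∀g.

universal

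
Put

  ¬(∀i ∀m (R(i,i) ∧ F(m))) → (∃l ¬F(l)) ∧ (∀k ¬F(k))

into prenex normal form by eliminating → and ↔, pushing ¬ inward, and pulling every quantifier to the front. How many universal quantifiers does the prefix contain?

First replace A → B with ¬A ∨ B.
  ¬¬(∀i ∀m (R(i,i) ∧ F(m))) ∨ (∃l ¬F(l)) ∧ (∀k ¬F(k))
Drive negations inward (¬∀x A ≡ ∃x ¬A, ¬∃x A ≡ ∀x ¬A, De Morgan for ∧/∨):
  (∀i ∀m (R(i,i) ∧ F(m))) ∨ (∃l ¬F(l)) ∧ (∀k ¬F(k))
All bound variables are already distinct, so no renaming is needed.
Pull the quantifiers to the front (each side's bound variable is not free in the other side):
  ∀i ∀m ∃l ∀k (R(i,i) ∧ F(m) ∨ ¬F(l) ∧ ¬F(k))
The prefix is ∀i ∀m ∃l ∀k: 3 universal, 1 existential.

3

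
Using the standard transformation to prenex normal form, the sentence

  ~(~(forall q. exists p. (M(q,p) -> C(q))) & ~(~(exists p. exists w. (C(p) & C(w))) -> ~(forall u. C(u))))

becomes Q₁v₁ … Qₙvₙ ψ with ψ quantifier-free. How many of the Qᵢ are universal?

Eliminate → and ↔ using ¬ and ∨.
  ~(~(forall q. exists p. (~M(q,p) | C(q))) & ~(~~(exists p. exists w. (C(p) & C(w))) | ~(forall u. C(u))))
Move each ¬ inward, flipping quantifiers it crosses:
  (forall q. exists p. (~M(q,p) | C(q))) | (exists p. exists w. (C(p) & C(w))) | (exists u. ~C(u))
Standardize variables apart so no two quantifiers bind the same name: p↦z.
  (forall q. exists p. (~M(q,p) | C(q))) | (exists z. exists w. (C(z) & C(w))) | (exists u. ~C(u))
Extract every quantifier outward, since the variables are now distinct and don't occur free across branches:
  forall q. exists p. exists z. exists w. exists u. (~M(q,p) | C(q) | C(z) & C(w) | ~C(u))
The prefix is forall q exists p exists z exists w exists u: 1 universal, 4 existential.

1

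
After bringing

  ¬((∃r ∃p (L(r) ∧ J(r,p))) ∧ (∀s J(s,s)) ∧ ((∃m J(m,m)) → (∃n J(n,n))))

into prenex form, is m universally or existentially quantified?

existential

Rewrite implications/biconditionals: A → B as ¬A ∨ B.
  ¬((∃r ∃p (L(r) ∧ J(r,p))) ∧ (∀s J(s,s)) ∧ (¬(∃m J(m,m)) ∨ (∃n J(n,n))))
Push ¬ through the quantifiers and connectives to reach negation normal form:
  (∀r ∀p (¬L(r) ∨ ¬J(r,p))) ∨ (∃s ¬J(s,s)) ∨ (∃m J(m,m)) ∧ (∀n ¬J(n,n))
All bound variables are already distinct, so no renaming is needed.
Extract every quantifier outward, since the variables are now distinct and don't occur free across branches:
  ∀r ∀p ∃s ∃m ∀n (¬L(r) ∨ ¬J(r,p) ∨ ¬J(s,s) ∨ J(m,m) ∧ ¬J(n,n))
The quantifier ∃m sits under an even number of negations (counting the antecedent side of each →), so it remains existential.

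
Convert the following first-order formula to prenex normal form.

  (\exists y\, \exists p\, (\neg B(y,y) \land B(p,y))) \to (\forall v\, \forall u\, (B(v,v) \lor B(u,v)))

\forall y\, \forall p\, \forall v\, \forall u\, (B(y,y) \lor \neg B(p,y) \lor B(v,v) \lor B(u,v))

Rewrite implications/biconditionals: A → B as ¬A ∨ B.
  \neg (\exists y\, \exists p\, (\neg B(y,y) \land B(p,y))) \lor (\forall v\, \forall u\, (B(v,v) \lor B(u,v)))
Push ¬ through the quantifiers and connectives to reach negation normal form:
  (\forall y\, \forall p\, (B(y,y) \lor \neg B(p,y))) \lor (\forall v\, \forall u\, (B(v,v) \lor B(u,v)))
Pull the quantifiers to the front (each side's bound variable is not free in the other side):
  \forall y\, \forall p\, \forall v\, \forall u\, (B(y,y) \lor \neg B(p,y) \lor B(v,v) \lor B(u,v))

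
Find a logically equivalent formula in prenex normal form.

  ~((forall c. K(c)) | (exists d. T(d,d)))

Drive negations inward (¬∀x A ≡ ∃x ¬A, ¬∃x A ≡ ∀x ¬A, De Morgan for ∧/∨):
  (exists c. ~K(c)) & (forall d. ~T(d,d))
All bound variables are already distinct, so no renaming is needed.
Extract every quantifier outward, since the variables are now distinct and don't occur free across branches:
  exists c. forall d. (~K(c) & ~T(d,d))

exists c. forall d. (~K(c) & ~T(d,d))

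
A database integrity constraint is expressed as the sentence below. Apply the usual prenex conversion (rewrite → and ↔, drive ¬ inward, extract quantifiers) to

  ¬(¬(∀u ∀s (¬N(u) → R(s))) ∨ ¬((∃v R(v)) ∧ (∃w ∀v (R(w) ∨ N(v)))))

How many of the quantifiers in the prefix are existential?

2

Rewrite implications/biconditionals: A → B as ¬A ∨ B.
  ¬(¬(∀u ∀s (¬¬N(u) ∨ R(s))) ∨ ¬((∃v R(v)) ∧ (∃w ∀v (R(w) ∨ N(v)))))
Push ¬ through the quantifiers and connectives to reach negation normal form:
  (∀u ∀s (N(u) ∨ R(s))) ∧ (∃v R(v)) ∧ (∃w ∀v (R(w) ∨ N(v)))
Give each quantifier a distinct variable: v↦x.
  (∀u ∀s (N(u) ∨ R(s))) ∧ (∃v R(v)) ∧ (∃w ∀x (R(w) ∨ N(x)))
Finally move all quantifiers to the prefix:
  ∀u ∀s ∃v ∃w ∀x ((N(u) ∨ R(s)) ∧ R(v) ∧ (R(w) ∨ N(x)))
The prefix is ∀u ∀s ∃v ∃w ∀x: 3 universal, 2 existential.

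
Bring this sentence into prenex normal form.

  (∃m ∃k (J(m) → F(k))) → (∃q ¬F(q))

∀m ∀k ∃q (J(m) ∧ ¬F(k) ∨ ¬F(q))

Rewrite implications/biconditionals: A → B as ¬A ∨ B.
  ¬(∃m ∃k (¬J(m) ∨ F(k))) ∨ (∃q ¬F(q))
Drive negations inward (¬∀x A ≡ ∃x ¬A, ¬∃x A ≡ ∀x ¬A, De Morgan for ∧/∨):
  (∀m ∀k (J(m) ∧ ¬F(k))) ∨ (∃q ¬F(q))
All bound variables are already distinct, so no renaming is needed.
Pull the quantifiers to the front (each side's bound variable is not free in the other side):
  ∀m ∀k ∃q (J(m) ∧ ¬F(k) ∨ ¬F(q))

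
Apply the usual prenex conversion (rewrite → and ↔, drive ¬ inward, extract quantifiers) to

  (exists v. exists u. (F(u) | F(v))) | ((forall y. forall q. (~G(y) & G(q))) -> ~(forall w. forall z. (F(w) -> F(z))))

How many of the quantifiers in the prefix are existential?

First replace A → B with ¬A ∨ B.
  (exists v. exists u. (F(u) | F(v))) | ~(forall y. forall q. (~G(y) & G(q))) | ~(forall w. forall z. (~F(w) | F(z)))
Push ¬ through the quantifiers and connectives to reach negation normal form:
  (exists v. exists u. (F(u) | F(v))) | (exists y. exists q. (G(y) | ~G(q))) | (exists w. exists z. (F(w) & ~F(z)))
All bound variables are already distinct, so no renaming is needed.
Pull the quantifiers to the front (each side's bound variable is not free in the other side):
  exists v. exists u. exists y. exists q. exists w. exists z. (F(u) | F(v) | G(y) | ~G(q) | F(w) & ~F(z))
The prefix is exists v exists u exists y exists q exists w exists z: 0 universal, 6 existential.

6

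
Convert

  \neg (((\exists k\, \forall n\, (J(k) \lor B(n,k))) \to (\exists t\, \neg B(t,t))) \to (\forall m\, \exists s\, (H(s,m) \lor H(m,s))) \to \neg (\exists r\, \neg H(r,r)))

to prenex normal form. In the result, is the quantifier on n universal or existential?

First replace A → B with ¬A ∨ B.
  \neg (\neg (\neg (\exists k\, \forall n\, (J(k) \lor B(n,k))) \lor (\exists t\, \neg B(t,t))) \lor \neg (\forall m\, \exists s\, (H(s,m) \lor H(m,s))) \lor \neg (\exists r\, \neg H(r,r)))
Drive negations inward (¬∀x A ≡ ∃x ¬A, ¬∃x A ≡ ∀x ¬A, De Morgan for ∧/∨):
  ((\forall k\, \exists n\, (\neg J(k) \land \neg B(n,k))) \lor (\exists t\, \neg B(t,t))) \land (\forall m\, \exists s\, (H(s,m) \lor H(m,s))) \land (\exists r\, \neg H(r,r))
All bound variables are already distinct, so no renaming is needed.
Pull the quantifiers to the front (each side's bound variable is not free in the other side):
  \forall k\, \exists n\, \exists t\, \forall m\, \exists s\, \exists r\, ((\neg J(k) \land \neg B(n,k) \lor \neg B(t,t)) \land (H(s,m) \lor H(m,s)) \land \neg H(r,r))
The quantifier \forall n sits under an odd number of negations (counting the antecedent side of each →), so it flips to \exists n.

existential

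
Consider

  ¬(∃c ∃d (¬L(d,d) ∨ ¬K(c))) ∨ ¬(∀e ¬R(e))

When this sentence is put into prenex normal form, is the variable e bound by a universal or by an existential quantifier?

Move each ¬ inward, flipping quantifiers it crosses:
  (∀c ∀d (L(d,d) ∧ K(c))) ∨ (∃e R(e))
Finally move all quantifiers to the prefix:
  ∀c ∀d ∃e (L(d,d) ∧ K(c) ∨ R(e))
The quantifier ∀e sits under an odd number of negations, so it flips to ∃e.

existential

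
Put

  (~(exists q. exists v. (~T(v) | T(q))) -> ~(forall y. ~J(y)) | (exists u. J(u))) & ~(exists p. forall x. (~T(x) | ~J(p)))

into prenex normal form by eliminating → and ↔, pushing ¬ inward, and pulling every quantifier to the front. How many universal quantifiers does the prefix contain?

Eliminate → and ↔ using ¬ and ∨.
  (~~(exists q. exists v. (~T(v) | T(q))) | ~(forall y. ~J(y)) | (exists u. J(u))) & ~(exists p. forall x. (~T(x) | ~J(p)))
Push ¬ through the quantifiers and connectives to reach negation normal form:
  ((exists q. exists v. (~T(v) | T(q))) | (exists y. J(y)) | (exists u. J(u))) & (forall p. exists x. (T(x) & J(p)))
Pull the quantifiers to the front (each side's bound variable is not free in the other side):
  exists q. exists v. exists y. exists u. forall p. exists x. ((~T(v) | T(q) | J(y) | J(u)) & T(x) & J(p))
The prefix is exists q exists v exists y exists u forall p exists x: 1 universal, 5 existential.

1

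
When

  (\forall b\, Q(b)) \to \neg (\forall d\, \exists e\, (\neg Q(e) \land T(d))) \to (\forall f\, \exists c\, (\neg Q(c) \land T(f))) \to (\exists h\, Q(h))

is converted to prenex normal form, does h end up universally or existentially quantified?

existential

Eliminate → and ↔ using ¬ and ∨.
  \neg (\forall b\, Q(b)) \lor \neg \neg (\forall d\, \exists e\, (\neg Q(e) \land T(d))) \lor \neg (\forall f\, \exists c\, (\neg Q(c) \land T(f))) \lor (\exists h\, Q(h))
Move each ¬ inward, flipping quantifiers it crosses:
  (\exists b\, \neg Q(b)) \lor (\forall d\, \exists e\, (\neg Q(e) \land T(d))) \lor (\exists f\, \forall c\, (Q(c) \lor \neg T(f))) \lor (\exists h\, Q(h))
All bound variables are already distinct, so no renaming is needed.
Extract every quantifier outward, since the variables are now distinct and don't occur free across branches:
  \exists b\, \forall d\, \exists e\, \exists f\, \forall c\, \exists h\, (\neg Q(b) \lor \neg Q(e) \land T(d) \lor Q(c) \lor \neg T(f) \lor Q(h))
The quantifier \exists h sits under an even number of negations (counting the antecedent side of each →), so it remains existential.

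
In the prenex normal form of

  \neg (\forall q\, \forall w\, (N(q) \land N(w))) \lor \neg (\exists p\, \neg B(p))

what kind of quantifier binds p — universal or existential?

Drive negations inward (¬∀x A ≡ ∃x ¬A, ¬∃x A ≡ ∀x ¬A, De Morgan for ∧/∨):
  (\exists q\, \exists w\, (\neg N(q) \lor \neg N(w))) \lor (\forall p\, B(p))
Finally move all quantifiers to the prefix:
  \exists q\, \exists w\, \forall p\, (\neg N(q) \lor \neg N(w) \lor B(p))
The quantifier \exists p sits under an odd number of negations, so it flips to \forall p.

universal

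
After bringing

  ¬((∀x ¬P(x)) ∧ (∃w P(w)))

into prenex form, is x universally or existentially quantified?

existential

Drive negations inward (¬∀x A ≡ ∃x ¬A, ¬∃x A ≡ ∀x ¬A, De Morgan for ∧/∨):
  (∃x P(x)) ∨ (∀w ¬P(w))
All bound variables are already distinct, so no renaming is needed.
Finally move all quantifiers to the prefix:
  ∃x ∀w (P(x) ∨ ¬P(w))
The quantifier ∀x sits under an odd number of negations, so it flips to ∃x.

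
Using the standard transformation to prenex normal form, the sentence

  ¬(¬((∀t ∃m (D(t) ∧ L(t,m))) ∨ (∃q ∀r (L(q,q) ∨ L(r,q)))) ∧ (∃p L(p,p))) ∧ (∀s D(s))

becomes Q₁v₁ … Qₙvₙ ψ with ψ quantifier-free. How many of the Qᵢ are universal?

4

Move each ¬ inward, flipping quantifiers it crosses:
  ((∀t ∃m (D(t) ∧ L(t,m))) ∨ (∃q ∀r (L(q,q) ∨ L(r,q))) ∨ (∀p ¬L(p,p))) ∧ (∀s D(s))
Finally move all quantifiers to the prefix:
  ∀t ∃m ∃q ∀r ∀p ∀s ((D(t) ∧ L(t,m) ∨ L(q,q) ∨ L(r,q) ∨ ¬L(p,p)) ∧ D(s))
The prefix is ∀t ∃m ∃q ∀r ∀p ∀s: 4 universal, 2 existential.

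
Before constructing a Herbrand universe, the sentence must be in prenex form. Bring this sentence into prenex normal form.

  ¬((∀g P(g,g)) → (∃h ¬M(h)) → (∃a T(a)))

Rewrite implications/biconditionals: A → B as ¬A ∨ B.
  ¬(¬(∀g P(g,g)) ∨ ¬(∃h ¬M(h)) ∨ (∃a T(a)))
Push ¬ through the quantifiers and connectives to reach negation normal form:
  (∀g P(g,g)) ∧ (∃h ¬M(h)) ∧ (∀a ¬T(a))
Finally move all quantifiers to the prefix:
  ∀g ∃h ∀a (P(g,g) ∧ ¬M(h) ∧ ¬T(a))

∀g ∃h ∀a (P(g,g) ∧ ¬M(h) ∧ ¬T(a))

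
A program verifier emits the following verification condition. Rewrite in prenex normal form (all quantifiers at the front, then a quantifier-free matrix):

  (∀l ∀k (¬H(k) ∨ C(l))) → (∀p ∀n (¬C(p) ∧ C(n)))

∃l ∃k ∀p ∀n (H(k) ∧ ¬C(l) ∨ ¬C(p) ∧ C(n))

First replace A → B with ¬A ∨ B.
  ¬(∀l ∀k (¬H(k) ∨ C(l))) ∨ (∀p ∀n (¬C(p) ∧ C(n)))
Drive negations inward (¬∀x A ≡ ∃x ¬A, ¬∃x A ≡ ∀x ¬A, De Morgan for ∧/∨):
  (∃l ∃k (H(k) ∧ ¬C(l))) ∨ (∀p ∀n (¬C(p) ∧ C(n)))
All bound variables are already distinct, so no renaming is needed.
Finally move all quantifiers to the prefix:
  ∃l ∃k ∀p ∀n (H(k) ∧ ¬C(l) ∨ ¬C(p) ∧ C(n))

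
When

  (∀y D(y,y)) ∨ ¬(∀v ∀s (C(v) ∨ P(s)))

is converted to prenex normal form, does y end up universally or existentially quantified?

Push ¬ through the quantifiers and connectives to reach negation normal form:
  (∀y D(y,y)) ∨ (∃v ∃s (¬C(v) ∧ ¬P(s)))
All bound variables are already distinct, so no renaming is needed.
Pull the quantifiers to the front (each side's bound variable is not free in the other side):
  ∀y ∃v ∃s (D(y,y) ∨ ¬C(v) ∧ ¬P(s))
The quantifier ∀y sits under an even number of negations, so it remains universal.

universal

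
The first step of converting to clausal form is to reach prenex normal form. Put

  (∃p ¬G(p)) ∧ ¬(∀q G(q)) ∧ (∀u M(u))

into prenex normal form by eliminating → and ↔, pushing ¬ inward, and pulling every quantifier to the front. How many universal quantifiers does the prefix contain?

Drive negations inward (¬∀x A ≡ ∃x ¬A, ¬∃x A ≡ ∀x ¬A, De Morgan for ∧/∨):
  (∃p ¬G(p)) ∧ (∃q ¬G(q)) ∧ (∀u M(u))
All bound variables are already distinct, so no renaming is needed.
Finally move all quantifiers to the prefix:
  ∃p ∃q ∀u (¬G(p) ∧ ¬G(q) ∧ M(u))
The prefix is ∃p ∃q ∀u: 1 universal, 2 existential.

1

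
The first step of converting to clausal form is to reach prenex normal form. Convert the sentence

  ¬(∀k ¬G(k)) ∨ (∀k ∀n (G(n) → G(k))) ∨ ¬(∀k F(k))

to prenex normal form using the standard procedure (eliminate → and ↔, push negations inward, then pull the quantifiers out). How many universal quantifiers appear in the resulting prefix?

First replace A → B with ¬A ∨ B.
  ¬(∀k ¬G(k)) ∨ (∀k ∀n (¬G(n) ∨ G(k))) ∨ ¬(∀k F(k))
Move each ¬ inward, flipping quantifiers it crosses:
  (∃k G(k)) ∨ (∀k ∀n (¬G(n) ∨ G(k))) ∨ (∃k ¬F(k))
Standardize variables apart so no two quantifiers bind the same name: k↦v, k↦t.
  (∃k G(k)) ∨ (∀v ∀n (¬G(n) ∨ G(v))) ∨ (∃t ¬F(t))
Pull the quantifiers to the front (each side's bound variable is not free in the other side):
  ∃k ∀v ∀n ∃t (G(k) ∨ ¬G(n) ∨ G(v) ∨ ¬F(t))
The prefix is ∃k ∀v ∀n ∃t: 2 universal, 2 existential.

2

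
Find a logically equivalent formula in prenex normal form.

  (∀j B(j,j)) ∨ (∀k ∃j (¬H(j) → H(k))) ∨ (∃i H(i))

∀j ∀k ∃w ∃i (B(j,j) ∨ H(w) ∨ H(k) ∨ H(i))

First replace A → B with ¬A ∨ B.
  (∀j B(j,j)) ∨ (∀k ∃j (¬¬H(j) ∨ H(k))) ∨ (∃i H(i))
Move each ¬ inward, flipping quantifiers it crosses:
  (∀j B(j,j)) ∨ (∀k ∃j (H(j) ∨ H(k))) ∨ (∃i H(i))
Give each quantifier a distinct variable: j↦w.
  (∀j B(j,j)) ∨ (∀k ∃w (H(w) ∨ H(k))) ∨ (∃i H(i))
Finally move all quantifiers to the prefix:
  ∀j ∀k ∃w ∃i (B(j,j) ∨ H(w) ∨ H(k) ∨ H(i))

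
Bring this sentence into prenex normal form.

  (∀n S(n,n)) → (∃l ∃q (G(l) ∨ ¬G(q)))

∃n ∃l ∃q (¬S(n,n) ∨ G(l) ∨ ¬G(q))

Eliminate → and ↔ using ¬ and ∨.
  ¬(∀n S(n,n)) ∨ (∃l ∃q (G(l) ∨ ¬G(q)))
Drive negations inward (¬∀x A ≡ ∃x ¬A, ¬∃x A ≡ ∀x ¬A, De Morgan for ∧/∨):
  (∃n ¬S(n,n)) ∨ (∃l ∃q (G(l) ∨ ¬G(q)))
Finally move all quantifiers to the prefix:
  ∃n ∃l ∃q (¬S(n,n) ∨ G(l) ∨ ¬G(q))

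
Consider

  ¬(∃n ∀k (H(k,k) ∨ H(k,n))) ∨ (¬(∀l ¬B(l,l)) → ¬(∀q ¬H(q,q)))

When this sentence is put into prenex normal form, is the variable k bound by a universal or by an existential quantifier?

existential

Eliminate → and ↔ using ¬ and ∨.
  ¬(∃n ∀k (H(k,k) ∨ H(k,n))) ∨ ¬¬(∀l ¬B(l,l)) ∨ ¬(∀q ¬H(q,q))
Drive negations inward (¬∀x A ≡ ∃x ¬A, ¬∃x A ≡ ∀x ¬A, De Morgan for ∧/∨):
  (∀n ∃k (¬H(k,k) ∧ ¬H(k,n))) ∨ (∀l ¬B(l,l)) ∨ (∃q H(q,q))
All bound variables are already distinct, so no renaming is needed.
Pull the quantifiers to the front (each side's bound variable is not free in the other side):
  ∀n ∃k ∀l ∃q (¬H(k,k) ∧ ¬H(k,n) ∨ ¬B(l,l) ∨ H(q,q))
The quantifier ∀k sits under an odd number of negations (counting the antecedent side of each →), so it flips to ∃k.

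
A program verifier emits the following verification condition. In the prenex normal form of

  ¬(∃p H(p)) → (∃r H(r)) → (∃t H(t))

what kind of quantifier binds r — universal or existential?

universal

First replace A → B with ¬A ∨ B.
  ¬¬(∃p H(p)) ∨ ¬(∃r H(r)) ∨ (∃t H(t))
Drive negations inward (¬∀x A ≡ ∃x ¬A, ¬∃x A ≡ ∀x ¬A, De Morgan for ∧/∨):
  (∃p H(p)) ∨ (∀r ¬H(r)) ∨ (∃t H(t))
Extract every quantifier outward, since the variables are now distinct and don't occur free across branches:
  ∃p ∀r ∃t (H(p) ∨ ¬H(r) ∨ H(t))
The quantifier ∃r sits under an odd number of negations (counting the antecedent side of each →), so it flips to ∀r.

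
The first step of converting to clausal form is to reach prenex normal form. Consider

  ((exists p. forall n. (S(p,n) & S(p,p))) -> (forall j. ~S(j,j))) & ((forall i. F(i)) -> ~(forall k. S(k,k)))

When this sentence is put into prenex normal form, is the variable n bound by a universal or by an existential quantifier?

Rewrite implications/biconditionals: A → B as ¬A ∨ B.
  (~(exists p. forall n. (S(p,n) & S(p,p))) | (forall j. ~S(j,j))) & (~(forall i. F(i)) | ~(forall k. S(k,k)))
Push ¬ through the quantifiers and connectives to reach negation normal form:
  ((forall p. exists n. (~S(p,n) | ~S(p,p))) | (forall j. ~S(j,j))) & ((exists i. ~F(i)) | (exists k. ~S(k,k)))
Finally move all quantifiers to the prefix:
  forall p. exists n. forall j. exists i. exists k. ((~S(p,n) | ~S(p,p) | ~S(j,j)) & (~F(i) | ~S(k,k)))
The quantifier forall n sits under an odd number of negations (counting the antecedent side of each →), so it flips to exists n.

existential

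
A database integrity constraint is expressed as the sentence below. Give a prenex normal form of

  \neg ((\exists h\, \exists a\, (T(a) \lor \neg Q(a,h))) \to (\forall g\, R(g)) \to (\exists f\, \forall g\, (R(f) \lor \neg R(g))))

\exists h\, \exists a\, \forall g\, \forall f\, \exists w1\, ((T(a) \lor \neg Q(a,h)) \land R(g) \land \neg R(f) \land R(w1))

Rewrite implications/biconditionals: A → B as ¬A ∨ B.
  \neg (\neg (\exists h\, \exists a\, (T(a) \lor \neg Q(a,h))) \lor \neg (\forall g\, R(g)) \lor (\exists f\, \forall g\, (R(f) \lor \neg R(g))))
Drive negations inward (¬∀x A ≡ ∃x ¬A, ¬∃x A ≡ ∀x ¬A, De Morgan for ∧/∨):
  (\exists h\, \exists a\, (T(a) \lor \neg Q(a,h))) \land (\forall g\, R(g)) \land (\forall f\, \exists g\, (\neg R(f) \land R(g)))
Rename bound variables to avoid capture: g↦w1.
  (\exists h\, \exists a\, (T(a) \lor \neg Q(a,h))) \land (\forall g\, R(g)) \land (\forall f\, \exists w1\, (\neg R(f) \land R(w1)))
Pull the quantifiers to the front (each side's bound variable is not free in the other side):
  \exists h\, \exists a\, \forall g\, \forall f\, \exists w1\, ((T(a) \lor \neg Q(a,h)) \land R(g) \land \neg R(f) \land R(w1))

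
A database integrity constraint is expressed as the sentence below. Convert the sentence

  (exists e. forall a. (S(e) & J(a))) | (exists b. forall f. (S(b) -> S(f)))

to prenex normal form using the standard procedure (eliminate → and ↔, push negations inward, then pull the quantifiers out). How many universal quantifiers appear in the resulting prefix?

2

First replace A → B with ¬A ∨ B.
  (exists e. forall a. (S(e) & J(a))) | (exists b. forall f. (~S(b) | S(f)))
Extract every quantifier outward, since the variables are now distinct and don't occur free across branches:
  exists e. forall a. exists b. forall f. (S(e) & J(a) | ~S(b) | S(f))
The prefix is exists e forall a exists b forall f: 2 universal, 2 existential.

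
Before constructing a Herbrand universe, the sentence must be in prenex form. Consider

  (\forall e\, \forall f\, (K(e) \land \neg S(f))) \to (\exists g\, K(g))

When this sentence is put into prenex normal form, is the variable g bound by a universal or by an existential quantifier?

existential

First replace A → B with ¬A ∨ B.
  \neg (\forall e\, \forall f\, (K(e) \land \neg S(f))) \lor (\exists g\, K(g))
Drive negations inward (¬∀x A ≡ ∃x ¬A, ¬∃x A ≡ ∀x ¬A, De Morgan for ∧/∨):
  (\exists e\, \exists f\, (\neg K(e) \lor S(f))) \lor (\exists g\, K(g))
Extract every quantifier outward, since the variables are now distinct and don't occur free across branches:
  \exists e\, \exists f\, \exists g\, (\neg K(e) \lor S(f) \lor K(g))
The quantifier \exists g sits under an even number of negations (counting the antecedent side of each →), so it remains existential.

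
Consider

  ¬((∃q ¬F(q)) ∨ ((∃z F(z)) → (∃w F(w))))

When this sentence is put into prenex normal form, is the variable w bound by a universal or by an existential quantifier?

First replace A → B with ¬A ∨ B.
  ¬((∃q ¬F(q)) ∨ ¬(∃z F(z)) ∨ (∃w F(w)))
Push ¬ through the quantifiers and connectives to reach negation normal form:
  (∀q F(q)) ∧ (∃z F(z)) ∧ (∀w ¬F(w))
All bound variables are already distinct, so no renaming is needed.
Extract every quantifier outward, since the variables are now distinct and don't occur free across branches:
  ∀q ∃z ∀w (F(q) ∧ F(z) ∧ ¬F(w))
The quantifier ∃w sits under an odd number of negations (counting the antecedent side of each →), so it flips to ∀w.

universal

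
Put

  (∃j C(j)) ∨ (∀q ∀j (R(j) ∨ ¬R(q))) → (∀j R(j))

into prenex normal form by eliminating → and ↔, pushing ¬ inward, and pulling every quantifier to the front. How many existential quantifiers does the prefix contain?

2

Rewrite implications/biconditionals: A → B as ¬A ∨ B.
  ¬((∃j C(j)) ∨ (∀q ∀j (R(j) ∨ ¬R(q)))) ∨ (∀j R(j))
Push ¬ through the quantifiers and connectives to reach negation normal form:
  (∀j ¬C(j)) ∧ (∃q ∃j (¬R(j) ∧ R(q))) ∨ (∀j R(j))
Standardize variables apart so no two quantifiers bind the same name: j↦r, j↦s.
  (∀j ¬C(j)) ∧ (∃q ∃r (¬R(r) ∧ R(q))) ∨ (∀s R(s))
Finally move all quantifiers to the prefix:
  ∀j ∃q ∃r ∀s (¬C(j) ∧ ¬R(r) ∧ R(q) ∨ R(s))
The prefix is ∀j ∃q ∃r ∀s: 2 universal, 2 existential.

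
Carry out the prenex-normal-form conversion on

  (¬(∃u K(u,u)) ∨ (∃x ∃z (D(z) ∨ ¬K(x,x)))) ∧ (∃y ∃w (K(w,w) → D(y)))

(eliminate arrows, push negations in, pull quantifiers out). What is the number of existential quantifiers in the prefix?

Rewrite implications/biconditionals: A → B as ¬A ∨ B.
  (¬(∃u K(u,u)) ∨ (∃x ∃z (D(z) ∨ ¬K(x,x)))) ∧ (∃y ∃w (¬K(w,w) ∨ D(y)))
Push ¬ through the quantifiers and connectives to reach negation normal form:
  ((∀u ¬K(u,u)) ∨ (∃x ∃z (D(z) ∨ ¬K(x,x)))) ∧ (∃y ∃w (¬K(w,w) ∨ D(y)))
All bound variables are already distinct, so no renaming is needed.
Extract every quantifier outward, since the variables are now distinct and don't occur free across branches:
  ∀u ∃x ∃z ∃y ∃w ((¬K(u,u) ∨ D(z) ∨ ¬K(x,x)) ∧ (¬K(w,w) ∨ D(y)))
The prefix is ∀u ∃x ∃z ∃y ∃w: 1 universal, 4 existential.

4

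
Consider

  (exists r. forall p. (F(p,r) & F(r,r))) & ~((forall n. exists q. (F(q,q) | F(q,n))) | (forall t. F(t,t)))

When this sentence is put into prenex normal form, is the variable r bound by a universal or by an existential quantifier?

Drive negations inward (¬∀x A ≡ ∃x ¬A, ¬∃x A ≡ ∀x ¬A, De Morgan for ∧/∨):
  (exists r. forall p. (F(p,r) & F(r,r))) & (exists n. forall q. (~F(q,q) & ~F(q,n))) & (exists t. ~F(t,t))
All bound variables are already distinct, so no renaming is needed.
Extract every quantifier outward, since the variables are now distinct and don't occur free across branches:
  exists r. forall p. exists n. forall q. exists t. (F(p,r) & F(r,r) & ~F(q,q) & ~F(q,n) & ~F(t,t))
The quantifier exists r sits under an even number of negations, so it remains existential.

existential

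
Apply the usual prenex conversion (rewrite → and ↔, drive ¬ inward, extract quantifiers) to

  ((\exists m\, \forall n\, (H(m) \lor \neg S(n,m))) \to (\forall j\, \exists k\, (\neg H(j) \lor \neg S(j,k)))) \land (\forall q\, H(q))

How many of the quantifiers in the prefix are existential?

Eliminate → and ↔ using ¬ and ∨.
  (\neg (\exists m\, \forall n\, (H(m) \lor \neg S(n,m))) \lor (\forall j\, \exists k\, (\neg H(j) \lor \neg S(j,k)))) \land (\forall q\, H(q))
Drive negations inward (¬∀x A ≡ ∃x ¬A, ¬∃x A ≡ ∀x ¬A, De Morgan for ∧/∨):
  ((\forall m\, \exists n\, (\neg H(m) \land S(n,m))) \lor (\forall j\, \exists k\, (\neg H(j) \lor \neg S(j,k)))) \land (\forall q\, H(q))
All bound variables are already distinct, so no renaming is needed.
Extract every quantifier outward, since the variables are now distinct and don't occur free across branches:
  \forall m\, \exists n\, \forall j\, \exists k\, \forall q\, ((\neg H(m) \land S(n,m) \lor \neg H(j) \lor \neg S(j,k)) \land H(q))
The prefix is \forall m \exists n \forall j \exists k \forall q: 3 universal, 2 existential.

2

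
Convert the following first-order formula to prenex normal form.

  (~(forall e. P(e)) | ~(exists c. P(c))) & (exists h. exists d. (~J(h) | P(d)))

exists e. forall c. exists h. exists d. ((~P(e) | ~P(c)) & (~J(h) | P(d)))

Drive negations inward (¬∀x A ≡ ∃x ¬A, ¬∃x A ≡ ∀x ¬A, De Morgan for ∧/∨):
  ((exists e. ~P(e)) | (forall c. ~P(c))) & (exists h. exists d. (~J(h) | P(d)))
Extract every quantifier outward, since the variables are now distinct and don't occur free across branches:
  exists e. forall c. exists h. exists d. ((~P(e) | ~P(c)) & (~J(h) | P(d)))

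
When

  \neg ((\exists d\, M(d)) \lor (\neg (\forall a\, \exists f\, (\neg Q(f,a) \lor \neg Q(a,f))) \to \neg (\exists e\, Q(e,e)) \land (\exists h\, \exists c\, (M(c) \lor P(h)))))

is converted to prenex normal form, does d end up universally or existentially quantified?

Eliminate → and ↔ using ¬ and ∨.
  \neg ((\exists d\, M(d)) \lor \neg \neg (\forall a\, \exists f\, (\neg Q(f,a) \lor \neg Q(a,f))) \lor \neg (\exists e\, Q(e,e)) \land (\exists h\, \exists c\, (M(c) \lor P(h))))
Drive negations inward (¬∀x A ≡ ∃x ¬A, ¬∃x A ≡ ∀x ¬A, De Morgan for ∧/∨):
  (\forall d\, \neg M(d)) \land (\exists a\, \forall f\, (Q(f,a) \land Q(a,f))) \land ((\exists e\, Q(e,e)) \lor (\forall h\, \forall c\, (\neg M(c) \land \neg P(h))))
All bound variables are already distinct, so no renaming is needed.
Finally move all quantifiers to the prefix:
  \forall d\, \exists a\, \forall f\, \exists e\, \forall h\, \forall c\, (\neg M(d) \land Q(f,a) \land Q(a,f) \land (Q(e,e) \lor \neg M(c) \land \neg P(h)))
The quantifier \exists d sits under an odd number of negations (counting the antecedent side of each →), so it flips to \forall d.

universal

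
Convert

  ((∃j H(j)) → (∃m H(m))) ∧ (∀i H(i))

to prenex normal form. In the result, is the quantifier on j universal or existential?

universal

Rewrite implications/biconditionals: A → B as ¬A ∨ B.
  (¬(∃j H(j)) ∨ (∃m H(m))) ∧ (∀i H(i))
Drive negations inward (¬∀x A ≡ ∃x ¬A, ¬∃x A ≡ ∀x ¬A, De Morgan for ∧/∨):
  ((∀j ¬H(j)) ∨ (∃m H(m))) ∧ (∀i H(i))
Pull the quantifiers to the front (each side's bound variable is not free in the other side):
  ∀j ∃m ∀i ((¬H(j) ∨ H(m)) ∧ H(i))
The quantifier ∃j sits under an odd number of negations (counting the antecedent side of each →), so it flips to ∀j.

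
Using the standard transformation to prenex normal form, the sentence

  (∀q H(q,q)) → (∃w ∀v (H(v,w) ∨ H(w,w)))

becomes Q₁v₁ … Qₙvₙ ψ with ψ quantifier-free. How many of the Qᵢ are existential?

2

Rewrite implications/biconditionals: A → B as ¬A ∨ B.
  ¬(∀q H(q,q)) ∨ (∃w ∀v (H(v,w) ∨ H(w,w)))
Move each ¬ inward, flipping quantifiers it crosses:
  (∃q ¬H(q,q)) ∨ (∃w ∀v (H(v,w) ∨ H(w,w)))
All bound variables are already distinct, so no renaming is needed.
Extract every quantifier outward, since the variables are now distinct and don't occur free across branches:
  ∃q ∃w ∀v (¬H(q,q) ∨ H(v,w) ∨ H(w,w))
The prefix is ∃q ∃w ∀v: 1 universal, 2 existential.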